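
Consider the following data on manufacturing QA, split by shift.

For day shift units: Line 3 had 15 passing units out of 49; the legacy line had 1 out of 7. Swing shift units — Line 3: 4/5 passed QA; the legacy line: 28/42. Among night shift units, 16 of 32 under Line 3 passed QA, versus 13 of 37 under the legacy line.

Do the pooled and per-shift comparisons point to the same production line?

Day shift: Line 3 15/49 = 30.6%, the legacy line 1/7 = 14.3% → Line 3
Swing shift: Line 3 4/5 = 80.0%, the legacy line 28/42 = 66.7% → Line 3
Night shift: Line 3 16/32 = 50.0%, the legacy line 13/37 = 35.1% → Line 3
Overall: Line 3 35/86 = 40.7%, the legacy line 42/86 = 48.8% → the legacy line
Line 3 wins each shift group but the legacy line wins overall — the comparison reverses. Line 3's units skew toward day shift, which has a lower base rate.

No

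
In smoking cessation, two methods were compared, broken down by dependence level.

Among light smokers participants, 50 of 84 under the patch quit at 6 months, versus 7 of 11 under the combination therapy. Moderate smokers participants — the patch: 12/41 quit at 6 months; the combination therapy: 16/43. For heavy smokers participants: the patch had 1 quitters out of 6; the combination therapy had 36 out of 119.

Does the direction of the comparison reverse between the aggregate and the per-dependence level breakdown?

Yes

Light smokers: the patch 50/84 = 59.5%, the combination therapy 7/11 = 63.6% → the combination therapy
Moderate smokers: the patch 12/41 = 29.3%, the combination therapy 16/43 = 37.2% → the combination therapy
Heavy smokers: the patch 1/6 = 16.7%, the combination therapy 36/119 = 30.3% → the combination therapy
Overall: the patch 63/131 = 48.1%, the combination therapy 59/173 = 34.1% → the patch
The combination therapy wins each dependence group but the patch wins overall — the comparison reverses. The combination therapy's participants skew toward heavy smokers, which has a lower base rate.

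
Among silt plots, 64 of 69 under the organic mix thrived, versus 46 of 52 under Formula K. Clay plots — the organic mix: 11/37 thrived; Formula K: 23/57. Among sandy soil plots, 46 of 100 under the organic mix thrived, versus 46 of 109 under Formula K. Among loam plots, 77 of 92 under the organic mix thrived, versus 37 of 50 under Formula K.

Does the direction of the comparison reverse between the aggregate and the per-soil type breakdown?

No

Silt: the organic mix 64/69 = 92.8%, Formula K 46/52 = 88.5% → the organic mix
Clay: the organic mix 11/37 = 29.7%, Formula K 23/57 = 40.4% → Formula K
Sandy soil: the organic mix 46/100 = 46.0%, Formula K 46/109 = 42.2% → the organic mix
Loam: the organic mix 77/92 = 83.7%, Formula K 37/50 = 74.0% → the organic mix
Overall: the organic mix 198/298 = 66.4%, Formula K 152/268 = 56.7% → the organic mix
Neither sweeps: the organic mix wins 3 of 4 groups, Formula K wins 1. The organic mix wins overall but not every group — no Simpson reversal.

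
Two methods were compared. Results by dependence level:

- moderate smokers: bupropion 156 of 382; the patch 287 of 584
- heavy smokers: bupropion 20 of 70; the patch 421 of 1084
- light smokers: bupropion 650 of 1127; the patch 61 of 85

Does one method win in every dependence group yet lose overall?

Yes

Moderate smokers: bupropion 156/382 = 40.8%, the patch 287/584 = 49.1% → the patch
Heavy smokers: bupropion 20/70 = 28.6%, the patch 421/1084 = 38.8% → the patch
Light smokers: bupropion 650/1127 = 57.7%, the patch 61/85 = 71.8% → the patch
Overall: bupropion 826/1579 = 52.3%, the patch 769/1753 = 43.9% → bupropion
The patch wins each dependence group but bupropion wins overall — the comparison reverses. The patch's participants skew toward heavy smokers, which has a lower base rate.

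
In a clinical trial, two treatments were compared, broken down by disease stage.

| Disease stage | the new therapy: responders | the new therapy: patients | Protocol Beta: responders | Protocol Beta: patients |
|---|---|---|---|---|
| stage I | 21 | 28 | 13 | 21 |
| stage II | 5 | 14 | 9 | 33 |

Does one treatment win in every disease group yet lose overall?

Stage I: the new therapy 21/28 = 75.0%, Protocol Beta 13/21 = 61.9% → the new therapy
Stage II: the new therapy 5/14 = 35.7%, Protocol Beta 9/33 = 27.3% → the new therapy
Overall: the new therapy 26/42 = 61.9%, Protocol Beta 22/54 = 40.7% → the new therapy
The new therapy wins overall and in every disease group — no reversal.

No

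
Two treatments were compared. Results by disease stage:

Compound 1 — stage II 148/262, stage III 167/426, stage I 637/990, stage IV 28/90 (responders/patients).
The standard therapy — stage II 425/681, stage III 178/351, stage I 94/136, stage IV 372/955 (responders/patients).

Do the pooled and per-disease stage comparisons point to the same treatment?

Stage II: Compound 1 148/262 = 56.5%, the standard therapy 425/681 = 62.4% → the standard therapy
Stage III: Compound 1 167/426 = 39.2%, the standard therapy 178/351 = 50.7% → the standard therapy
Stage I: Compound 1 637/990 = 64.3%, the standard therapy 94/136 = 69.1% → the standard therapy
Stage IV: Compound 1 28/90 = 31.1%, the standard therapy 372/955 = 39.0% → the standard therapy
Overall: Compound 1 980/1768 = 55.4%, the standard therapy 1069/2123 = 50.4% → Compound 1
The standard therapy wins each disease group but Compound 1 wins overall — the comparison reverses. The standard therapy's patients skew toward stage IV, which has a lower base rate.

No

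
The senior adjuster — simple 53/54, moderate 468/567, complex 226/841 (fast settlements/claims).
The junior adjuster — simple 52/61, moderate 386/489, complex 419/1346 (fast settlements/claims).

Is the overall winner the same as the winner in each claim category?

No

Simple: the senior adjuster 53/54 = 98.1%, the junior adjuster 52/61 = 85.2% → the senior adjuster
Moderate: the senior adjuster 468/567 = 82.5%, the junior adjuster 386/489 = 78.9% → the senior adjuster
Complex: the senior adjuster 226/841 = 26.9%, the junior adjuster 419/1346 = 31.1% → the junior adjuster
Overall: the senior adjuster 747/1462 = 51.1%, the junior adjuster 857/1896 = 45.2% → the senior adjuster
Neither sweeps: the senior adjuster wins 2 of 3 groups, the junior adjuster wins 1. The senior adjuster wins overall but not every group — no Simpson reversal.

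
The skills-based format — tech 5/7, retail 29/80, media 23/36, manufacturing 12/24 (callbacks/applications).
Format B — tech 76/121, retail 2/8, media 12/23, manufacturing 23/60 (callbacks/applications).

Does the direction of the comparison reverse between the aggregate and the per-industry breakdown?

Yes

Tech: the skills-based format 5/7 = 71.4%, Format B 76/121 = 62.8% → the skills-based format
Retail: the skills-based format 29/80 = 36.2%, Format B 2/8 = 25.0% → the skills-based format
Media: the skills-based format 23/36 = 63.9%, Format B 12/23 = 52.2% → the skills-based format
Manufacturing: the skills-based format 12/24 = 50.0%, Format B 23/60 = 38.3% → the skills-based format
Overall: the skills-based format 69/147 = 46.9%, Format B 113/212 = 53.3% → Format B
The skills-based format wins each industry group but Format B wins overall — the comparison reverses. The skills-based format's applications skew toward retail, which has a lower base rate.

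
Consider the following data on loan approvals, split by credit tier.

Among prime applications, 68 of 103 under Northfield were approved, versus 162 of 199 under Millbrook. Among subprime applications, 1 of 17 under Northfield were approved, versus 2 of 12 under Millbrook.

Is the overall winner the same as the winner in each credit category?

Prime: Northfield 68/103 = 66.0%, Millbrook 162/199 = 81.4% → Millbrook
Subprime: Northfield 1/17 = 5.9%, Millbrook 2/12 = 16.7% → Millbrook
Overall: Northfield 69/120 = 57.5%, Millbrook 164/211 = 77.7% → Millbrook
Millbrook wins overall and in every credit group — no reversal.

Yes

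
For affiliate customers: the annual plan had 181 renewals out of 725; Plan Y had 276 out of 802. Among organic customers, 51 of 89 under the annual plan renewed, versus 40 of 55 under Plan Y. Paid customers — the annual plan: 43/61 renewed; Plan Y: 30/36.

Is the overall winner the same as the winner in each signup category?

Yes

Affiliate: the annual plan 181/725 = 25.0%, Plan Y 276/802 = 34.4% → Plan Y
Organic: the annual plan 51/89 = 57.3%, Plan Y 40/55 = 72.7% → Plan Y
Paid: the annual plan 43/61 = 70.5%, Plan Y 30/36 = 83.3% → Plan Y
Overall: the annual plan 275/875 = 31.4%, Plan Y 346/893 = 38.7% → Plan Y
Plan Y wins overall and in every signup group — no reversal.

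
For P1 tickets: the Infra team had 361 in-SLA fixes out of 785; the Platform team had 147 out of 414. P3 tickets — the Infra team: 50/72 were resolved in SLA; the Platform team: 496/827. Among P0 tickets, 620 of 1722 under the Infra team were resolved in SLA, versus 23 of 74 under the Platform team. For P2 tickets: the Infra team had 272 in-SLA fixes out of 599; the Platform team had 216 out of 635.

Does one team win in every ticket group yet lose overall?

Yes

P1: the Infra team 361/785 = 46.0%, the Platform team 147/414 = 35.5% → the Infra team
P3: the Infra team 50/72 = 69.4%, the Platform team 496/827 = 60.0% → the Infra team
P0: the Infra team 620/1722 = 36.0%, the Platform team 23/74 = 31.1% → the Infra team
P2: the Infra team 272/599 = 45.4%, the Platform team 216/635 = 34.0% → the Infra team
Overall: the Infra team 1303/3178 = 41.0%, the Platform team 882/1950 = 45.2% → the Platform team
The Infra team wins each ticket group but the Platform team wins overall — the comparison reverses. The Infra team's tickets skew toward P0, which has a lower base rate.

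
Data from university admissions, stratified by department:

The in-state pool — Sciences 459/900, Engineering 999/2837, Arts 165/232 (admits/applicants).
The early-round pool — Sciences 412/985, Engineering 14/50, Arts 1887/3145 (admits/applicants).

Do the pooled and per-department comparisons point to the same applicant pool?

No

Sciences: the in-state pool 459/900 = 51.0%, the early-round pool 412/985 = 41.8% → the in-state pool
Engineering: the in-state pool 999/2837 = 35.2%, the early-round pool 14/50 = 28.0% → the in-state pool
Arts: the in-state pool 165/232 = 71.1%, the early-round pool 1887/3145 = 60.0% → the in-state pool
Overall: the in-state pool 1623/3969 = 40.9%, the early-round pool 2313/4180 = 55.3% → the early-round pool
The in-state pool wins each department group but the early-round pool wins overall — the comparison reverses. The in-state pool's applicants skew toward Engineering, which has a lower base rate.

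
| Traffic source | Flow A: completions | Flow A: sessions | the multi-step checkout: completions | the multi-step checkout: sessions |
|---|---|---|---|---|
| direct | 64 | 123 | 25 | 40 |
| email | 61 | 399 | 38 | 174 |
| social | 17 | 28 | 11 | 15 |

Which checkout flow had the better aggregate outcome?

Direct: Flow A 64/123 = 52.0%, the multi-step checkout 25/40 = 62.5% → the multi-step checkout
Email: Flow A 61/399 = 15.3%, the multi-step checkout 38/174 = 21.8% → the multi-step checkout
Social: Flow A 17/28 = 60.7%, the multi-step checkout 11/15 = 73.3% → the multi-step checkout
Overall: Flow A 142/550 = 25.8%, the multi-step checkout 74/229 = 32.3% → the multi-step checkout

the multi-step checkout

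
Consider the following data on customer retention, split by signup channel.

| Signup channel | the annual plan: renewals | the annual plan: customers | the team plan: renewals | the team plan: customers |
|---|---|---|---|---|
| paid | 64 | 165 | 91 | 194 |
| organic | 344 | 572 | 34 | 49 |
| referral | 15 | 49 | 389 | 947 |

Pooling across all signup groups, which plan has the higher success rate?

the annual plan

Paid: the annual plan 64/165 = 38.8%, the team plan 91/194 = 46.9% → the team plan
Organic: the annual plan 344/572 = 60.1%, the team plan 34/49 = 69.4% → the team plan
Referral: the annual plan 15/49 = 30.6%, the team plan 389/947 = 41.1% → the team plan
Overall: the annual plan 423/786 = 53.8%, the team plan 514/1190 = 43.2% → the annual plan
(The team plan wins every signup group but the annual plan wins overall — the team plan's customers skew toward the low-rate referral group.)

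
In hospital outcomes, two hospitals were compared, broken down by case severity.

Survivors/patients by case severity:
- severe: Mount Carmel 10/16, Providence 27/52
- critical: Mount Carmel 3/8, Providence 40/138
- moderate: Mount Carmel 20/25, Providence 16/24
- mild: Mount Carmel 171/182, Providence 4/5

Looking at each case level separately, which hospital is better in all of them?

Severe: Mount Carmel 10/16 = 62.5%, Providence 27/52 = 51.9% → Mount Carmel
Critical: Mount Carmel 3/8 = 37.5%, Providence 40/138 = 29.0% → Mount Carmel
Moderate: Mount Carmel 20/25 = 80.0%, Providence 16/24 = 66.7% → Mount Carmel
Mild: Mount Carmel 171/182 = 94.0%, Providence 4/5 = 80.0% → Mount Carmel
Mount Carmel has the higher rate in all 4 groups.

Mount Carmel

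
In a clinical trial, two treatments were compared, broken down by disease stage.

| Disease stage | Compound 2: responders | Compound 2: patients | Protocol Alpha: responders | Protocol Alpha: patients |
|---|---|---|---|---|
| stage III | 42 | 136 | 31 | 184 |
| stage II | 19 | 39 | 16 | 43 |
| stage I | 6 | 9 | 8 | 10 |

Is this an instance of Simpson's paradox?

No

Stage III: Compound 2 42/136 = 30.9%, Protocol Alpha 31/184 = 16.8% → Compound 2
Stage II: Compound 2 19/39 = 48.7%, Protocol Alpha 16/43 = 37.2% → Compound 2
Stage I: Compound 2 6/9 = 66.7%, Protocol Alpha 8/10 = 80.0% → Protocol Alpha
Overall: Compound 2 67/184 = 36.4%, Protocol Alpha 55/237 = 23.2% → Compound 2
Neither sweeps: Compound 2 wins 2 of 3 groups, Protocol Alpha wins 1. Compound 2 wins overall but not every group — no Simpson reversal.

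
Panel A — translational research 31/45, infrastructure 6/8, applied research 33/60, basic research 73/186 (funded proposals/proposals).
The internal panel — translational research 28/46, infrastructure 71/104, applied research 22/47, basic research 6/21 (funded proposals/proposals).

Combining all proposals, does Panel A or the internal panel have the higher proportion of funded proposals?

the internal panel

Translational research: Panel A 31/45 = 68.9%, the internal panel 28/46 = 60.9% → Panel A
Infrastructure: Panel A 6/8 = 75.0%, the internal panel 71/104 = 68.3% → Panel A
Applied research: Panel A 33/60 = 55.0%, the internal panel 22/47 = 46.8% → Panel A
Basic research: Panel A 73/186 = 39.2%, the internal panel 6/21 = 28.6% → Panel A
Overall: Panel A 143/299 = 47.8%, the internal panel 127/218 = 58.3% → the internal panel
(Panel A wins every proposal group but the internal panel wins overall — Panel A's proposals skew toward the low-rate basic research group.)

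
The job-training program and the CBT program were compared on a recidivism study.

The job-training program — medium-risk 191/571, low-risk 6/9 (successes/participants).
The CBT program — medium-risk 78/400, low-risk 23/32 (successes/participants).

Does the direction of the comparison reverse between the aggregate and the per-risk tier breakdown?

No

Medium-risk: the job-training program 191/571 = 33.5%, the CBT program 78/400 = 19.5% → the job-training program
Low-risk: the job-training program 6/9 = 66.7%, the CBT program 23/32 = 71.9% → the CBT program
Overall: the job-training program 197/580 = 34.0%, the CBT program 101/432 = 23.4% → the job-training program
Neither sweeps: the job-training program wins 1 of 2 groups, the CBT program wins 1. The job-training program wins overall but not every group — no Simpson reversal.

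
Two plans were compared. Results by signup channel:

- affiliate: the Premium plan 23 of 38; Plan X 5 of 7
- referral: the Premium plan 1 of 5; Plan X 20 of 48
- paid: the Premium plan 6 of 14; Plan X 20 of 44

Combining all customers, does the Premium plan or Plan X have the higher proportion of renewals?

Affiliate: the Premium plan 23/38 = 60.5%, Plan X 5/7 = 71.4% → Plan X
Referral: the Premium plan 1/5 = 20.0%, Plan X 20/48 = 41.7% → Plan X
Paid: the Premium plan 6/14 = 42.9%, Plan X 20/44 = 45.5% → Plan X
Overall: the Premium plan 30/57 = 52.6%, Plan X 45/99 = 45.5% → the Premium plan
(Plan X wins every signup group but the Premium plan wins overall — Plan X's customers skew toward the low-rate referral group.)

the Premium plan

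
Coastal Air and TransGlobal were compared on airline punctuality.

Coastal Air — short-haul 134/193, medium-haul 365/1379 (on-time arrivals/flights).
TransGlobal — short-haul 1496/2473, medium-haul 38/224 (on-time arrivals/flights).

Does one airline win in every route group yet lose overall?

Yes

Short-haul: Coastal Air 134/193 = 69.4%, TransGlobal 1496/2473 = 60.5% → Coastal Air
Medium-haul: Coastal Air 365/1379 = 26.5%, TransGlobal 38/224 = 17.0% → Coastal Air
Overall: Coastal Air 499/1572 = 31.7%, TransGlobal 1534/2697 = 56.9% → TransGlobal
Coastal Air wins each route group but TransGlobal wins overall — the comparison reverses. Coastal Air's flights skew toward medium-haul, which has a lower base rate.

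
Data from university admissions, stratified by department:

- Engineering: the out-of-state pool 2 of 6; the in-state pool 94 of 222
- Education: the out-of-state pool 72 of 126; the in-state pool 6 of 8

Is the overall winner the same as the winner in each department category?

No

Engineering: the out-of-state pool 2/6 = 33.3%, the in-state pool 94/222 = 42.3% → the in-state pool
Education: the out-of-state pool 72/126 = 57.1%, the in-state pool 6/8 = 75.0% → the in-state pool
Overall: the out-of-state pool 74/132 = 56.1%, the in-state pool 100/230 = 43.5% → the out-of-state pool
The in-state pool wins each department group but the out-of-state pool wins overall — the comparison reverses. The in-state pool's applicants skew toward Engineering, which has a lower base rate.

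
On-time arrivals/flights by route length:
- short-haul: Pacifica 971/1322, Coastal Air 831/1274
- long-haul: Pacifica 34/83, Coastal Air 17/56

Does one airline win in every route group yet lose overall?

No

Short-haul: Pacifica 971/1322 = 73.4%, Coastal Air 831/1274 = 65.2% → Pacifica
Long-haul: Pacifica 34/83 = 41.0%, Coastal Air 17/56 = 30.4% → Pacifica
Overall: Pacifica 1005/1405 = 71.5%, Coastal Air 848/1330 = 63.8% → Pacifica
Pacifica wins overall and in every route group — no reversal.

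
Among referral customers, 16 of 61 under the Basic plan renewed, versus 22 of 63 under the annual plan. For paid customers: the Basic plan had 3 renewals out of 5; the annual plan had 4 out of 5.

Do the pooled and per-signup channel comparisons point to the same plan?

Yes

Referral: the Basic plan 16/61 = 26.2%, the annual plan 22/63 = 34.9% → the annual plan
Paid: the Basic plan 3/5 = 60.0%, the annual plan 4/5 = 80.0% → the annual plan
Overall: the Basic plan 19/66 = 28.8%, the annual plan 26/68 = 38.2% → the annual plan
The annual plan wins overall and in every signup group — no reversal.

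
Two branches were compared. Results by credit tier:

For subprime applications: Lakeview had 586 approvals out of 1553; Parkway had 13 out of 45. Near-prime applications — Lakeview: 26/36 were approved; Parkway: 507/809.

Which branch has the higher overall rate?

Subprime: Lakeview 586/1553 = 37.7%, Parkway 13/45 = 28.9% → Lakeview
Near-prime: Lakeview 26/36 = 72.2%, Parkway 507/809 = 62.7% → Lakeview
Overall: Lakeview 612/1589 = 38.5%, Parkway 520/854 = 60.9% → Parkway
(Lakeview wins every credit group but Parkway wins overall — Lakeview's applications skew toward the low-rate subprime group.)

Parkway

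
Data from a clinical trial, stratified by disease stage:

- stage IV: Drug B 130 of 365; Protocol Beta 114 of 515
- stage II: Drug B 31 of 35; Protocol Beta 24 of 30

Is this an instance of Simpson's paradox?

No

Stage IV: Drug B 130/365 = 35.6%, Protocol Beta 114/515 = 22.1% → Drug B
Stage II: Drug B 31/35 = 88.6%, Protocol Beta 24/30 = 80.0% → Drug B
Overall: Drug B 161/400 = 40.2%, Protocol Beta 138/545 = 25.3% → Drug B
Drug B wins overall and in every disease group — no reversal.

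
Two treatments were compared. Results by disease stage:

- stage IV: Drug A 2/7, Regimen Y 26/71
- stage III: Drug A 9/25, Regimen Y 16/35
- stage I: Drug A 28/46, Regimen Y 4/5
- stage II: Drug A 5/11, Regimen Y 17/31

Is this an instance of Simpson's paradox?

Stage IV: Drug A 2/7 = 28.6%, Regimen Y 26/71 = 36.6% → Regimen Y
Stage III: Drug A 9/25 = 36.0%, Regimen Y 16/35 = 45.7% → Regimen Y
Stage I: Drug A 28/46 = 60.9%, Regimen Y 4/5 = 80.0% → Regimen Y
Stage II: Drug A 5/11 = 45.5%, Regimen Y 17/31 = 54.8% → Regimen Y
Overall: Drug A 44/89 = 49.4%, Regimen Y 63/142 = 44.4% → Drug A
Regimen Y wins each disease group but Drug A wins overall — the comparison reverses. Regimen Y's patients skew toward stage IV, which has a lower base rate.

Yes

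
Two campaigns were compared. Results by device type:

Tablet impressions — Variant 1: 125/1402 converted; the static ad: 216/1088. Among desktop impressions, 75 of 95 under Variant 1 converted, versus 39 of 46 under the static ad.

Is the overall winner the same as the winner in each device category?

Tablet: Variant 1 125/1402 = 8.9%, the static ad 216/1088 = 19.9% → the static ad
Desktop: Variant 1 75/95 = 78.9%, the static ad 39/46 = 84.8% → the static ad
Overall: Variant 1 200/1497 = 13.4%, the static ad 255/1134 = 22.5% → the static ad
The static ad wins overall and in every device group — no reversal.

Yes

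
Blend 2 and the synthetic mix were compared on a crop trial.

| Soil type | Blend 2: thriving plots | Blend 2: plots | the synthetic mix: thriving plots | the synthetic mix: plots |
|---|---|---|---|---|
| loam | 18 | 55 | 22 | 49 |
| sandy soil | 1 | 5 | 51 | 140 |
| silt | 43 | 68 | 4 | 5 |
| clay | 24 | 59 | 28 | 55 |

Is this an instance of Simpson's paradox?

Loam: Blend 2 18/55 = 32.7%, the synthetic mix 22/49 = 44.9% → the synthetic mix
Sandy soil: Blend 2 1/5 = 20.0%, the synthetic mix 51/140 = 36.4% → the synthetic mix
Silt: Blend 2 43/68 = 63.2%, the synthetic mix 4/5 = 80.0% → the synthetic mix
Clay: Blend 2 24/59 = 40.7%, the synthetic mix 28/55 = 50.9% → the synthetic mix
Overall: Blend 2 86/187 = 46.0%, the synthetic mix 105/249 = 42.2% → Blend 2
The synthetic mix wins each soil group but Blend 2 wins overall — the comparison reverses. The synthetic mix's plots skew toward sandy soil, which has a lower base rate.

Yes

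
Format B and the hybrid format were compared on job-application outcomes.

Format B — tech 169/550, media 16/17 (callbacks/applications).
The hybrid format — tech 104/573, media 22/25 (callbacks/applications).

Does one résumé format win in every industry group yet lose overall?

Tech: Format B 169/550 = 30.7%, the hybrid format 104/573 = 18.2% → Format B
Media: Format B 16/17 = 94.1%, the hybrid format 22/25 = 88.0% → Format B
Overall: Format B 185/567 = 32.6%, the hybrid format 126/598 = 21.1% → Format B
Format B wins overall and in every industry group — no reversal.

No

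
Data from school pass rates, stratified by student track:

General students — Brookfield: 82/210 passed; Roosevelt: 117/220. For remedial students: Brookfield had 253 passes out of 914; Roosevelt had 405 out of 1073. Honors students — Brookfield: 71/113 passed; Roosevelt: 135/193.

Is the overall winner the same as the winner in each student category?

General: Brookfield 82/210 = 39.0%, Roosevelt 117/220 = 53.2% → Roosevelt
Remedial: Brookfield 253/914 = 27.7%, Roosevelt 405/1073 = 37.7% → Roosevelt
Honors: Brookfield 71/113 = 62.8%, Roosevelt 135/193 = 69.9% → Roosevelt
Overall: Brookfield 406/1237 = 32.8%, Roosevelt 657/1486 = 44.2% → Roosevelt
Roosevelt wins overall and in every student group — no reversal.

Yes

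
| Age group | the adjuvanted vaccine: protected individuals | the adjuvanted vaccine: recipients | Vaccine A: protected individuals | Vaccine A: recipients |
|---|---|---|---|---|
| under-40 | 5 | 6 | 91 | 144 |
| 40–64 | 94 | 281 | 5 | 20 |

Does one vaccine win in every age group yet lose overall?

Under-40: the adjuvanted vaccine 5/6 = 83.3%, Vaccine A 91/144 = 63.2% → the adjuvanted vaccine
40–64: the adjuvanted vaccine 94/281 = 33.5%, Vaccine A 5/20 = 25.0% → the adjuvanted vaccine
Overall: the adjuvanted vaccine 99/287 = 34.5%, Vaccine A 96/164 = 58.5% → Vaccine A
The adjuvanted vaccine wins each age group but Vaccine A wins overall — the comparison reverses. The adjuvanted vaccine's recipients skew toward 40–64, which has a lower base rate.

Yes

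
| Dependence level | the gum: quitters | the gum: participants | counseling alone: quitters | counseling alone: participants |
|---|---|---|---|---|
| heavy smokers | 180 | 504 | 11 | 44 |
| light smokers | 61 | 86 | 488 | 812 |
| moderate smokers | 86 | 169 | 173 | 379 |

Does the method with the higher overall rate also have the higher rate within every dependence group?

No

Heavy smokers: the gum 180/504 = 35.7%, counseling alone 11/44 = 25.0% → the gum
Light smokers: the gum 61/86 = 70.9%, counseling alone 488/812 = 60.1% → the gum
Moderate smokers: the gum 86/169 = 50.9%, counseling alone 173/379 = 45.6% → the gum
Overall: the gum 327/759 = 43.1%, counseling alone 672/1235 = 54.4% → counseling alone
The gum wins each dependence group but counseling alone wins overall — the comparison reverses. The gum's participants skew toward heavy smokers, which has a lower base rate.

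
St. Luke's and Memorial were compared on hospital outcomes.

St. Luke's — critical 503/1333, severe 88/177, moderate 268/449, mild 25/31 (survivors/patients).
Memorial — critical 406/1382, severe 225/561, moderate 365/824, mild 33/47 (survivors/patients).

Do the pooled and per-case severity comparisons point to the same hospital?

Critical: St. Luke's 503/1333 = 37.7%, Memorial 406/1382 = 29.4% → St. Luke's
Severe: St. Luke's 88/177 = 49.7%, Memorial 225/561 = 40.1% → St. Luke's
Moderate: St. Luke's 268/449 = 59.7%, Memorial 365/824 = 44.3% → St. Luke's
Mild: St. Luke's 25/31 = 80.6%, Memorial 33/47 = 70.2% → St. Luke's
Overall: St. Luke's 884/1990 = 44.4%, Memorial 1029/2814 = 36.6% → St. Luke's
St. Luke's wins overall and in every case group — no reversal.

Yes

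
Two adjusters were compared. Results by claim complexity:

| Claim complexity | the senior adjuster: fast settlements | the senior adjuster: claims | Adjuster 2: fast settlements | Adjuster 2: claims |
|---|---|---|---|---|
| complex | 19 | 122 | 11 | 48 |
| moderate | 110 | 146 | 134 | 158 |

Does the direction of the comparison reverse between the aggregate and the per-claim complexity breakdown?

No

Complex: the senior adjuster 19/122 = 15.6%, Adjuster 2 11/48 = 22.9% → Adjuster 2
Moderate: the senior adjuster 110/146 = 75.3%, Adjuster 2 134/158 = 84.8% → Adjuster 2
Overall: the senior adjuster 129/268 = 48.1%, Adjuster 2 145/206 = 70.4% → Adjuster 2
Adjuster 2 wins overall and in every claim group — no reversal.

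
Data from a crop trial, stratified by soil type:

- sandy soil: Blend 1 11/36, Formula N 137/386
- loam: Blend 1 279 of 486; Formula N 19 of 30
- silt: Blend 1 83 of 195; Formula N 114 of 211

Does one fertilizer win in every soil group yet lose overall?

Sandy soil: Blend 1 11/36 = 30.6%, Formula N 137/386 = 35.5% → Formula N
Loam: Blend 1 279/486 = 57.4%, Formula N 19/30 = 63.3% → Formula N
Silt: Blend 1 83/195 = 42.6%, Formula N 114/211 = 54.0% → Formula N
Overall: Blend 1 373/717 = 52.0%, Formula N 270/627 = 43.1% → Blend 1
Formula N wins each soil group but Blend 1 wins overall — the comparison reverses. Formula N's plots skew toward sandy soil, which has a lower base rate.

Yes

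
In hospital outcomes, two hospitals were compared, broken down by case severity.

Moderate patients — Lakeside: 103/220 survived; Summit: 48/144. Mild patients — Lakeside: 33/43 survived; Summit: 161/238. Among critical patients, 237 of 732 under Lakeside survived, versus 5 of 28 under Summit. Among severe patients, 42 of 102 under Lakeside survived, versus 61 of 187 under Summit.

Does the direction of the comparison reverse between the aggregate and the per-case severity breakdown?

Moderate: Lakeside 103/220 = 46.8%, Summit 48/144 = 33.3% → Lakeside
Mild: Lakeside 33/43 = 76.7%, Summit 161/238 = 67.6% → Lakeside
Critical: Lakeside 237/732 = 32.4%, Summit 5/28 = 17.9% → Lakeside
Severe: Lakeside 42/102 = 41.2%, Summit 61/187 = 32.6% → Lakeside
Overall: Lakeside 415/1097 = 37.8%, Summit 275/597 = 46.1% → Summit
Lakeside wins each case group but Summit wins overall — the comparison reverses. Lakeside's patients skew toward critical, which has a lower base rate.

Yes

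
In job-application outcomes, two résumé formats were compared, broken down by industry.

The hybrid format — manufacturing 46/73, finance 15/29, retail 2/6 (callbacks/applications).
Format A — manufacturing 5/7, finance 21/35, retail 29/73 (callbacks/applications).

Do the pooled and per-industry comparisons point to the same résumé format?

No

Manufacturing: the hybrid format 46/73 = 63.0%, Format A 5/7 = 71.4% → Format A
Finance: the hybrid format 15/29 = 51.7%, Format A 21/35 = 60.0% → Format A
Retail: the hybrid format 2/6 = 33.3%, Format A 29/73 = 39.7% → Format A
Overall: the hybrid format 63/108 = 58.3%, Format A 55/115 = 47.8% → the hybrid format
Format A wins each industry group but the hybrid format wins overall — the comparison reverses. Format A's applications skew toward retail, which has a lower base rate.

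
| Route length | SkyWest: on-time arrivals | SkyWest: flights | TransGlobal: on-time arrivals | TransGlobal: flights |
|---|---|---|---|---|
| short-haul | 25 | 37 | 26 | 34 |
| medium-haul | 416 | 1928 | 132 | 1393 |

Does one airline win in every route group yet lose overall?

No

Short-haul: SkyWest 25/37 = 67.6%, TransGlobal 26/34 = 76.5% → TransGlobal
Medium-haul: SkyWest 416/1928 = 21.6%, TransGlobal 132/1393 = 9.5% → SkyWest
Overall: SkyWest 441/1965 = 22.4%, TransGlobal 158/1427 = 11.1% → SkyWest
Neither sweeps: SkyWest wins 1 of 2 groups, TransGlobal wins 1. SkyWest wins overall but not every group — no Simpson reversal.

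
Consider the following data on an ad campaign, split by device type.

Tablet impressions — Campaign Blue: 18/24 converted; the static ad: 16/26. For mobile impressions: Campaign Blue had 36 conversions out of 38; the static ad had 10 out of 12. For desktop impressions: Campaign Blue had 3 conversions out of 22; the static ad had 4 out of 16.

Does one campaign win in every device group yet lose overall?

No

Tablet: Campaign Blue 18/24 = 75.0%, the static ad 16/26 = 61.5% → Campaign Blue
Mobile: Campaign Blue 36/38 = 94.7%, the static ad 10/12 = 83.3% → Campaign Blue
Desktop: Campaign Blue 3/22 = 13.6%, the static ad 4/16 = 25.0% → the static ad
Overall: Campaign Blue 57/84 = 67.9%, the static ad 30/54 = 55.6% → Campaign Blue
Neither sweeps: Campaign Blue wins 2 of 3 groups, the static ad wins 1. Campaign Blue wins overall but not every group — no Simpson reversal.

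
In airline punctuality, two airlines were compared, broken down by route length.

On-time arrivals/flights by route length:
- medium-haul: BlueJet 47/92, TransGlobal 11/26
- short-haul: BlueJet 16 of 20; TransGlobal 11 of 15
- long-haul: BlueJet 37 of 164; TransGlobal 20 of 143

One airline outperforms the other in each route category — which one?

BlueJet

Medium-haul: BlueJet 47/92 = 51.1%, TransGlobal 11/26 = 42.3% → BlueJet
Short-haul: BlueJet 16/20 = 80.0%, TransGlobal 11/15 = 73.3% → BlueJet
Long-haul: BlueJet 37/164 = 22.6%, TransGlobal 20/143 = 14.0% → BlueJet
BlueJet has the higher rate in all 3 groups.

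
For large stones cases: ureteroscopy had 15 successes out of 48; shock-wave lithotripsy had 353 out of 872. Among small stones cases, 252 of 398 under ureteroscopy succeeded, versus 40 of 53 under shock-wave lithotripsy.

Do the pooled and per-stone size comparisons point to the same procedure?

Large stones: ureteroscopy 15/48 = 31.2%, shock-wave lithotripsy 353/872 = 40.5% → shock-wave lithotripsy
Small stones: ureteroscopy 252/398 = 63.3%, shock-wave lithotripsy 40/53 = 75.5% → shock-wave lithotripsy
Overall: ureteroscopy 267/446 = 59.9%, shock-wave lithotripsy 393/925 = 42.5% → ureteroscopy
Shock-wave lithotripsy wins each stone group but ureteroscopy wins overall — the comparison reverses. Shock-wave lithotripsy's cases skew toward large stones, which has a lower base rate.

No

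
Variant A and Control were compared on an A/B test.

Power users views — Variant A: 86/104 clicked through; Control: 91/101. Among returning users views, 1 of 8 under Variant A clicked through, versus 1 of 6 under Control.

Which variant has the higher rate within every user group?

Power users: Variant A 86/104 = 82.7%, Control 91/101 = 90.1% → Control
Returning users: Variant A 1/8 = 12.5%, Control 1/6 = 16.7% → Control
Control has the higher rate in both groups.

Control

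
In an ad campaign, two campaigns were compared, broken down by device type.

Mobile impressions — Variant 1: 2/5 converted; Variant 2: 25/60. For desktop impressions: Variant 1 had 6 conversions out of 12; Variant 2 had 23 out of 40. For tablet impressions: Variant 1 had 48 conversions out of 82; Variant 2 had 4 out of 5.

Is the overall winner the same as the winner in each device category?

No

Mobile: Variant 1 2/5 = 40.0%, Variant 2 25/60 = 41.7% → Variant 2
Desktop: Variant 1 6/12 = 50.0%, Variant 2 23/40 = 57.5% → Variant 2
Tablet: Variant 1 48/82 = 58.5%, Variant 2 4/5 = 80.0% → Variant 2
Overall: Variant 1 56/99 = 56.6%, Variant 2 52/105 = 49.5% → Variant 1
Variant 2 wins each device group but Variant 1 wins overall — the comparison reverses. Variant 2's impressions skew toward mobile, which has a lower base rate.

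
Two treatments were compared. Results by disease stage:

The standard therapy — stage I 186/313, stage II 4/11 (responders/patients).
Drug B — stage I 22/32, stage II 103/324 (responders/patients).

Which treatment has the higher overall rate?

Stage I: the standard therapy 186/313 = 59.4%, Drug B 22/32 = 68.8% → Drug B
Stage II: the standard therapy 4/11 = 36.4%, Drug B 103/324 = 31.8% → the standard therapy
Overall: the standard therapy 190/324 = 58.6%, Drug B 125/356 = 35.1% → the standard therapy
(Neither sweeps every disease group, but the standard therapy has the higher pooled rate.)

the standard therapy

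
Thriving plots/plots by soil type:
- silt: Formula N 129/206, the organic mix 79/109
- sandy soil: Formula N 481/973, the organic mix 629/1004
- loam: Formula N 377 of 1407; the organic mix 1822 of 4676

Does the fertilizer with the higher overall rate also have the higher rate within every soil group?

Silt: Formula N 129/206 = 62.6%, the organic mix 79/109 = 72.5% → the organic mix
Sandy soil: Formula N 481/973 = 49.4%, the organic mix 629/1004 = 62.6% → the organic mix
Loam: Formula N 377/1407 = 26.8%, the organic mix 1822/4676 = 39.0% → the organic mix
Overall: Formula N 987/2586 = 38.2%, the organic mix 2530/5789 = 43.7% → the organic mix
The organic mix wins overall and in every soil group — no reversal.

Yes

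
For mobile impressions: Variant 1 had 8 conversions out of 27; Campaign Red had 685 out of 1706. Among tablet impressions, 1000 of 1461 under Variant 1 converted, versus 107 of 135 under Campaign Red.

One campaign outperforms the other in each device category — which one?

Mobile: Variant 1 8/27 = 29.6%, Campaign Red 685/1706 = 40.2% → Campaign Red
Tablet: Variant 1 1000/1461 = 68.4%, Campaign Red 107/135 = 79.3% → Campaign Red
Campaign Red has the higher rate in both groups.

Campaign Red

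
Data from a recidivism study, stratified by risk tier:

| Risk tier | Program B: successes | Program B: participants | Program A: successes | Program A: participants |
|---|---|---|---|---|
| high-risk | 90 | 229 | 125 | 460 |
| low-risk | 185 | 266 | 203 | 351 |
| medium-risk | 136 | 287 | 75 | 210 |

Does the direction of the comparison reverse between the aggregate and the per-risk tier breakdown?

No

High-risk: Program B 90/229 = 39.3%, Program A 125/460 = 27.2% → Program B
Low-risk: Program B 185/266 = 69.5%, Program A 203/351 = 57.8% → Program B
Medium-risk: Program B 136/287 = 47.4%, Program A 75/210 = 35.7% → Program B
Overall: Program B 411/782 = 52.6%, Program A 403/1021 = 39.5% → Program B
Program B wins overall and in every risk group — no reversal.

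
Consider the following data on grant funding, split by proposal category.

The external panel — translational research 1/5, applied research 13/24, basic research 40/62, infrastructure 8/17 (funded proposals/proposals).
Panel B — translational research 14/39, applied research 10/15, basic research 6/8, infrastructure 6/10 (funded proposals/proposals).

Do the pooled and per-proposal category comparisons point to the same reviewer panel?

Translational research: the external panel 1/5 = 20.0%, Panel B 14/39 = 35.9% → Panel B
Applied research: the external panel 13/24 = 54.2%, Panel B 10/15 = 66.7% → Panel B
Basic research: the external panel 40/62 = 64.5%, Panel B 6/8 = 75.0% → Panel B
Infrastructure: the external panel 8/17 = 47.1%, Panel B 6/10 = 60.0% → Panel B
Overall: the external panel 62/108 = 57.4%, Panel B 36/72 = 50.0% → the external panel
Panel B wins each proposal group but the external panel wins overall — the comparison reverses. Panel B's proposals skew toward translational research, which has a lower base rate.

No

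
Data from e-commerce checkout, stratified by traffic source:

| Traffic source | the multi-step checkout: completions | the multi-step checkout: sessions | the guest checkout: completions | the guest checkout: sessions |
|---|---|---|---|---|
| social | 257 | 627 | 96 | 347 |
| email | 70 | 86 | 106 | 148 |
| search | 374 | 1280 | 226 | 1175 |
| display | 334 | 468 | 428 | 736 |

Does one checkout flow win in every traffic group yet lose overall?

Social: the multi-step checkout 257/627 = 41.0%, the guest checkout 96/347 = 27.7% → the multi-step checkout
Email: the multi-step checkout 70/86 = 81.4%, the guest checkout 106/148 = 71.6% → the multi-step checkout
Search: the multi-step checkout 374/1280 = 29.2%, the guest checkout 226/1175 = 19.2% → the multi-step checkout
Display: the multi-step checkout 334/468 = 71.4%, the guest checkout 428/736 = 58.2% → the multi-step checkout
Overall: the multi-step checkout 1035/2461 = 42.1%, the guest checkout 856/2406 = 35.6% → the multi-step checkout
The multi-step checkout wins overall and in every traffic group — no reversal.

No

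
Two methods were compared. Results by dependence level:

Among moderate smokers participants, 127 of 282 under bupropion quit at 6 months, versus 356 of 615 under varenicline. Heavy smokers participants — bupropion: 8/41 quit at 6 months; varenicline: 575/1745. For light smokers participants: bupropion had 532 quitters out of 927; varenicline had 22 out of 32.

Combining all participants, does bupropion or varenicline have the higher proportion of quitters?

Moderate smokers: bupropion 127/282 = 45.0%, varenicline 356/615 = 57.9% → varenicline
Heavy smokers: bupropion 8/41 = 19.5%, varenicline 575/1745 = 33.0% → varenicline
Light smokers: bupropion 532/927 = 57.4%, varenicline 22/32 = 68.8% → varenicline
Overall: bupropion 667/1250 = 53.4%, varenicline 953/2392 = 39.8% → bupropion
(Varenicline wins every dependence group but bupropion wins overall — varenicline's participants skew toward the low-rate heavy smokers group.)

bupropion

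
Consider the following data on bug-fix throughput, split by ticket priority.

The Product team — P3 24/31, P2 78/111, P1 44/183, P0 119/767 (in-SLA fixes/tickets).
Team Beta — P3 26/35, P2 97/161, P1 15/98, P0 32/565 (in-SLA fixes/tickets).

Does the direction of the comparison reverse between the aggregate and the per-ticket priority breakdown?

P3: the Product team 24/31 = 77.4%, Team Beta 26/35 = 74.3% → the Product team
P2: the Product team 78/111 = 70.3%, Team Beta 97/161 = 60.2% → the Product team
P1: the Product team 44/183 = 24.0%, Team Beta 15/98 = 15.3% → the Product team
P0: the Product team 119/767 = 15.5%, Team Beta 32/565 = 5.7% → the Product team
Overall: the Product team 265/1092 = 24.3%, Team Beta 170/859 = 19.8% → the Product team
The Product team wins overall and in every ticket group — no reversal.

No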